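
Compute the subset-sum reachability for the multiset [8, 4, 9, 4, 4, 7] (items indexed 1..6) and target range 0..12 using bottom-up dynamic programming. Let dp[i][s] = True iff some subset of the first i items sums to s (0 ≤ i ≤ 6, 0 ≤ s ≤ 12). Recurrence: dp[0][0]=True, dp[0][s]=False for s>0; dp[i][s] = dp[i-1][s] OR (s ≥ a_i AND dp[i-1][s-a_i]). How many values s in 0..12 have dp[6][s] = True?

7

i\s   0   1   2   3   4   5   6   7   8   9  10  11  12
  0   T   F   F   F   F   F   F   F   F   F   F   F   F
  1   T   F   F   F   F   F   F   F   T   F   F   F   F
  2   T   F   F   F   T   F   F   F   T   F   F   F   T
  3   T   F   F   F   T   F   F   F   T   T   F   F   T
  4   T   F   F   F   T   F   F   F   T   T   F   F   T
  5   T   F   F   F   T   F   F   F   T   T   F   F   T
  6   T   F   F   F   T   F   F   T   T   T   F   T   T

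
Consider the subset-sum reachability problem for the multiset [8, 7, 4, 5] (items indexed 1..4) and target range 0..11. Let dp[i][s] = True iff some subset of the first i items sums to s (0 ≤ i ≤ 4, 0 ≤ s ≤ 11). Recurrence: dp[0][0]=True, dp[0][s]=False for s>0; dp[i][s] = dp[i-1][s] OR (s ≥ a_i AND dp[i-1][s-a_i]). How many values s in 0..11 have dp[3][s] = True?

5

i\s   0   1   2   3   4   5   6   7   8   9  10  11
  0   T   F   F   F   F   F   F   F   F   F   F   F
  1   T   F   F   F   F   F   F   F   T   F   F   F
  2   T   F   F   F   F   F   F   T   T   F   F   F
  3   T   F   F   F   T   F   F   T   T   F   F   T
  4   T   F   F   F   T   T   F   T   T   T   F   T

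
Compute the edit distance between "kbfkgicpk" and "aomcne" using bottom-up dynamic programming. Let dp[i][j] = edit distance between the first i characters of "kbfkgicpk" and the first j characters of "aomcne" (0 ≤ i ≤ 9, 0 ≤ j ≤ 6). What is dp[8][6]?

8

   ''  a  o  m  c  n  e
''  0  1  2  3  4  5  6
 k  1  1  2  3  4  5  6
 b  2  2  2  3  4  5  6
 f  3  3  3  3  4  5  6
 k  4  4  4  4  4  5  6
 g  5  5  5  5  5  5  6
 i  6  6  6  6  6  6  6
 c  7  7  7  7  6  7  7
 p  8  8  8  8  7  7  8
 k  9  9  9  9  8  8  8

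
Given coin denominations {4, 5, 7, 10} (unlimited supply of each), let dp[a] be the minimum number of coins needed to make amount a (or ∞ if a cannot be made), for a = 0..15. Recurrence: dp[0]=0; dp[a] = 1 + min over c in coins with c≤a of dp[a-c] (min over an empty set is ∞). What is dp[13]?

 a  0  1  2  3  4  5  6  7  8  9 10 11 12 13 14 15
dp  0  -  -  -  1  1  -  1  2  2  1  2  2  3  2  2
(- denotes ∞ / unreachable)

3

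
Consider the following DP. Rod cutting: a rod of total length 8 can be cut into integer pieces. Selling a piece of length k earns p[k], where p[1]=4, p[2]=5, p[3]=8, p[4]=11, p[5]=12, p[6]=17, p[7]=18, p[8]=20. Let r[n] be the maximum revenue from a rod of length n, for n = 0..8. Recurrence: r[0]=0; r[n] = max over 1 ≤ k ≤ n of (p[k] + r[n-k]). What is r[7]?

28

   n    0    1    2    3    4    5    6    7    8
r[n]    0    4    8   12   16   20   24   28   32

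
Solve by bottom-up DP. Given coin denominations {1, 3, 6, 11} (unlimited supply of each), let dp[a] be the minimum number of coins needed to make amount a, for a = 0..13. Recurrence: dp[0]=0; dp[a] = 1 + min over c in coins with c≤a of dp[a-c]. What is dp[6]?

1

 a  0  1  2  3  4  5  6  7  8  9 10 11 12 13
dp  0  1  2  1  2  3  1  2  3  2  3  1  2  3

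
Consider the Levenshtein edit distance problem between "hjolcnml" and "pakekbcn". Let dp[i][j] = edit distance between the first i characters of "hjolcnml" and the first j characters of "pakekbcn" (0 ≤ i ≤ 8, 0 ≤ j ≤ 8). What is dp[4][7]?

7

   ''  p  a  k  e  k  b  c  n
''  0  1  2  3  4  5  6  7  8
 h  1  1  2  3  4  5  6  7  8
 j  2  2  2  3  4  5  6  7  8
 o  3  3  3  3  4  5  6  7  8
 l  4  4  4  4  4  5  6  7  8
 c  5  5  5  5  5  5  6  6  7
 n  6  6  6  6  6  6  6  7  6
 m  7  7  7  7  7  7  7  7  7
 l  8  8  8  8  8  8  8  8  8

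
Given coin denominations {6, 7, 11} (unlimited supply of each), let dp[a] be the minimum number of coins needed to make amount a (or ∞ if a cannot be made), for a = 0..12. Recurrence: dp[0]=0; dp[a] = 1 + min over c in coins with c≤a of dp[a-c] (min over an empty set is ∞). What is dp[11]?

1

 a  0  1  2  3  4  5  6  7  8  9 10 11 12
dp  0  -  -  -  -  -  1  1  -  -  -  1  2
(- denotes ∞ / unreachable)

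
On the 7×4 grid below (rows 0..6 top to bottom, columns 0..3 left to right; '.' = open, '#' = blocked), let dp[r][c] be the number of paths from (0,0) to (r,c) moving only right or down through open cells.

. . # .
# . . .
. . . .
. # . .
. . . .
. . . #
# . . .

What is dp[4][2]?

2

r\c   0   1   2   3
  0   1   1   0   0
  1   0   1   1   1
  2   0   1   2   3
  3   0   0   2   5
  4   0   0   2   7
  5   0   0   2   0
  6   0   0   2   2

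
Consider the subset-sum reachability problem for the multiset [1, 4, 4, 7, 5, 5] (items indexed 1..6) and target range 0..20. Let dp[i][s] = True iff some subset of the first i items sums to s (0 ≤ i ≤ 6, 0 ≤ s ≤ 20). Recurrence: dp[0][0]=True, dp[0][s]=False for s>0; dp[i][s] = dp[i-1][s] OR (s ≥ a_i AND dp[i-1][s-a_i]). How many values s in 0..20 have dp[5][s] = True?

i\s   0   1   2   3   4   5   6   7   8   9  10  11  12  13  14  15  16  17  18  19  20
  0   T   F   F   F   F   F   F   F   F   F   F   F   F   F   F   F   F   F   F   F   F
  1   T   T   F   F   F   F   F   F   F   F   F   F   F   F   F   F   F   F   F   F   F
  2   T   T   F   F   T   T   F   F   F   F   F   F   F   F   F   F   F   F   F   F   F
  3   T   T   F   F   T   T   F   F   T   T   F   F   F   F   F   F   F   F   F   F   F
  4   T   T   F   F   T   T   F   T   T   T   F   T   T   F   F   T   T   F   F   F   F
  5   T   T   F   F   T   T   T   T   T   T   T   T   T   T   T   T   T   T   F   F   T
  6   T   T   F   F   T   T   T   T   T   T   T   T   T   T   T   T   T   T   T   T   T

17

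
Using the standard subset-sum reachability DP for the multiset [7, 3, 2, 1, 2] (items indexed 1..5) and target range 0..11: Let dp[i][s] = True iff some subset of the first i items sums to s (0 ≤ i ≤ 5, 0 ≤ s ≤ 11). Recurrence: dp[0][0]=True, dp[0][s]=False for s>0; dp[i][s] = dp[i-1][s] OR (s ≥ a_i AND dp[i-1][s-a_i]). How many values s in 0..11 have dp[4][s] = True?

i\s   0   1   2   3   4   5   6   7   8   9  10  11
  0   T   F   F   F   F   F   F   F   F   F   F   F
  1   T   F   F   F   F   F   F   T   F   F   F   F
  2   T   F   F   T   F   F   F   T   F   F   T   F
  3   T   F   T   T   F   T   F   T   F   T   T   F
  4   T   T   T   T   T   T   T   T   T   T   T   T
  5   T   T   T   T   T   T   T   T   T   T   T   T

12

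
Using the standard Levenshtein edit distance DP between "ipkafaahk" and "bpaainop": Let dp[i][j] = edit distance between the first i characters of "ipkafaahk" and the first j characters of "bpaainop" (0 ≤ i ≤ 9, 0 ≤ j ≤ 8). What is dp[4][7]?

5

   ''  b  p  a  a  i  n  o  p
''  0  1  2  3  4  5  6  7  8
 i  1  1  2  3  4  4  5  6  7
 p  2  2  1  2  3  4  5  6  6
 k  3  3  2  2  3  4  5  6  7
 a  4  4  3  2  2  3  4  5  6
 f  5  5  4  3  3  3  4  5  6
 a  6  6  5  4  3  4  4  5  6
 a  7  7  6  5  4  4  5  5  6
 h  8  8  7  6  5  5  5  6  6
 k  9  9  8  7  6  6  6  6  7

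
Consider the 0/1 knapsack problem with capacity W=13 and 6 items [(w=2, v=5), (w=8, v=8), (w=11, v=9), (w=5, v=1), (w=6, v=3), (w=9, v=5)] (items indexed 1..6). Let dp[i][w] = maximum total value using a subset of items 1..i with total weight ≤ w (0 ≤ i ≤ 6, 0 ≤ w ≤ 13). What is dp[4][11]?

13

i\w   0   1   2   3   4   5   6   7   8   9  10  11  12  13
  0   0   0   0   0   0   0   0   0   0   0   0   0   0   0
  1   0   0   5   5   5   5   5   5   5   5   5   5   5   5
  2   0   0   5   5   5   5   5   5   8   8  13  13  13  13
  3   0   0   5   5   5   5   5   5   8   8  13  13  13  14
  4   0   0   5   5   5   5   5   6   8   8  13  13  13  14
  5   0   0   5   5   5   5   5   6   8   8  13  13  13  14
  6   0   0   5   5   5   5   5   6   8   8  13  13  13  14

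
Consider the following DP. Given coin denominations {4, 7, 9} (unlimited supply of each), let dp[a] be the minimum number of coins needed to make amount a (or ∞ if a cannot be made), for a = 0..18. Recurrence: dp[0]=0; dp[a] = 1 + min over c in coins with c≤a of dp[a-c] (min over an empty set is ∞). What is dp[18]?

 a  0  1  2  3  4  5  6  7  8  9 10 11 12 13 14 15 16 17 18
dp  0  -  -  -  1  -  -  1  2  1  -  2  3  2  2  3  2  3  2
(- denotes ∞ / unreachable)

2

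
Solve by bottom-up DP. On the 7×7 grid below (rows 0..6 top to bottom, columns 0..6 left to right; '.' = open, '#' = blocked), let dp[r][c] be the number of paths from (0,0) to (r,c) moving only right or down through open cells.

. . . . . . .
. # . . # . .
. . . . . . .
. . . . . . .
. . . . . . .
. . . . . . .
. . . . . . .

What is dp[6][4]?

r\c   0   1   2   3   4   5   6
  0   1   1   1   1   1   1   1
  1   1   0   1   2   0   1   2
  2   1   1   2   4   4   5   7
  3   1   2   4   8  12  17  24
  4   1   3   7  15  27  44  68
  5   1   4  11  26  53  97 165
  6   1   5  16  42  95 192 357

95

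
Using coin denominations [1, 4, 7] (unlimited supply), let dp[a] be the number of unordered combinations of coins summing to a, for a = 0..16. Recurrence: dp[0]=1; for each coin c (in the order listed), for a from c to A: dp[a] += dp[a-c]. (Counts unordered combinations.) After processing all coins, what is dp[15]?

after  coin     0     1     2     3     4     5     6     7     8     9    10    11    12    13    14    15    16
          1     1     1     1     1     1     1     1     1     1     1     1     1     1     1     1     1     1
          4     1     1     1     1     2     2     2     2     3     3     3     3     4     4     4     4     5
          7     1     1     1     1     2     2     2     3     4     4     4     5     6     6     7     8     9

8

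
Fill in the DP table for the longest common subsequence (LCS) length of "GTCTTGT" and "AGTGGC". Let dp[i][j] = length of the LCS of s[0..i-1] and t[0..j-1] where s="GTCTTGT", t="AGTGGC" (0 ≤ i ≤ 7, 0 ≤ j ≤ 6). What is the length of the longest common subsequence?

3

   ''  A  G  T  G  G  C
''  0  0  0  0  0  0  0
 G  0  0  1  1  1  1  1
 T  0  0  1  2  2  2  2
 C  0  0  1  2  2  2  3
 T  0  0  1  2  2  2  3
 T  0  0  1  2  2  2  3
 G  0  0  1  2  3  3  3
 T  0  0  1  2  3  3  3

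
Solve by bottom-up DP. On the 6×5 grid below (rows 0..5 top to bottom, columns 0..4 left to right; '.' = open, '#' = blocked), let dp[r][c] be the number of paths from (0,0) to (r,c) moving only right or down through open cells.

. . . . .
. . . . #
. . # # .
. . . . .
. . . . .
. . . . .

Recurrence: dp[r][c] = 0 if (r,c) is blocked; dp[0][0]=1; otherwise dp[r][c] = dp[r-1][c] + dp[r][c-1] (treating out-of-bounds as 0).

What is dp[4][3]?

13

r\c   0   1   2   3   4
  0   1   1   1   1   1
  1   1   2   3   4   0
  2   1   3   0   0   0
  3   1   4   4   4   4
  4   1   5   9  13  17
  5   1   6  15  28  45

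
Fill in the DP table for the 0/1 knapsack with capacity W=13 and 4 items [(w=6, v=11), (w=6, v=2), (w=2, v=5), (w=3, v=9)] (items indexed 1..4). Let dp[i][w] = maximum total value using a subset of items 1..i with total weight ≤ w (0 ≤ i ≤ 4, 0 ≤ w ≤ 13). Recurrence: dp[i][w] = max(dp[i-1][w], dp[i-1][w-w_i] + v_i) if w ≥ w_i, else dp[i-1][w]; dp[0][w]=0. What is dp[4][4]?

9

i\w   0   1   2   3   4   5   6   7   8   9  10  11  12  13
  0   0   0   0   0   0   0   0   0   0   0   0   0   0   0
  1   0   0   0   0   0   0  11  11  11  11  11  11  11  11
  2   0   0   0   0   0   0  11  11  11  11  11  11  13  13
  3   0   0   5   5   5   5  11  11  16  16  16  16  16  16
  4   0   0   5   9   9  14  14  14  16  20  20  25  25  25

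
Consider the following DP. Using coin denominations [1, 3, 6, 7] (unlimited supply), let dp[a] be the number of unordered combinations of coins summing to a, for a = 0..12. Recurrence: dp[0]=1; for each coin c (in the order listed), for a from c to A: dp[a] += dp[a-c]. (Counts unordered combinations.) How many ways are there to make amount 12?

11

after  coin     0     1     2     3     4     5     6     7     8     9    10    11    12
          1     1     1     1     1     1     1     1     1     1     1     1     1     1
          3     1     1     1     2     2     2     3     3     3     4     4     4     5
          6     1     1     1     2     2     2     4     4     4     6     6     6     9
          7     1     1     1     2     2     2     4     5     5     7     8     8    11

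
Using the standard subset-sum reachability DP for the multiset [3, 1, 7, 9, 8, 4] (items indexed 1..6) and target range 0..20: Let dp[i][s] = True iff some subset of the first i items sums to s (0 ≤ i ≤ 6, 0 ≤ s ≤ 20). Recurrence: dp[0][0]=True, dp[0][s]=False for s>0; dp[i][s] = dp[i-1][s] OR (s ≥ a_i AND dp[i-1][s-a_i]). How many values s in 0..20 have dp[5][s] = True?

i\s   0   1   2   3   4   5   6   7   8   9  10  11  12  13  14  15  16  17  18  19  20
  0   T   F   F   F   F   F   F   F   F   F   F   F   F   F   F   F   F   F   F   F   F
  1   T   F   F   T   F   F   F   F   F   F   F   F   F   F   F   F   F   F   F   F   F
  2   T   T   F   T   T   F   F   F   F   F   F   F   F   F   F   F   F   F   F   F   F
  3   T   T   F   T   T   F   F   T   T   F   T   T   F   F   F   F   F   F   F   F   F
  4   T   T   F   T   T   F   F   T   T   T   T   T   T   T   F   F   T   T   F   T   T
  5   T   T   F   T   T   F   F   T   T   T   T   T   T   T   F   T   T   T   T   T   T
  6   T   T   F   T   T   T   F   T   T   T   T   T   T   T   T   T   T   T   T   T   T

17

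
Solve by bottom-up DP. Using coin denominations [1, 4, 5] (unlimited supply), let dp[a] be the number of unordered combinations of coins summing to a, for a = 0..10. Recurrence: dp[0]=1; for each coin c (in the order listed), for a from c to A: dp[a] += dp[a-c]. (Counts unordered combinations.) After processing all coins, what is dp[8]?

4

after  coin     0     1     2     3     4     5     6     7     8     9    10
          1     1     1     1     1     1     1     1     1     1     1     1
          4     1     1     1     1     2     2     2     2     3     3     3
          5     1     1     1     1     2     3     3     3     4     5     6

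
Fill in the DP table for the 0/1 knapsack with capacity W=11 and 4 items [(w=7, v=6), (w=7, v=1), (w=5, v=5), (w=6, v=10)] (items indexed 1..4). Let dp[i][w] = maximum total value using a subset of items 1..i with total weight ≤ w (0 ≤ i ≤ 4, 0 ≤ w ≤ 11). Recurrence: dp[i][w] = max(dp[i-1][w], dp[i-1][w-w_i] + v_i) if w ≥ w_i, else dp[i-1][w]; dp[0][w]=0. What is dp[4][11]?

15

i\w   0   1   2   3   4   5   6   7   8   9  10  11
  0   0   0   0   0   0   0   0   0   0   0   0   0
  1   0   0   0   0   0   0   0   6   6   6   6   6
  2   0   0   0   0   0   0   0   6   6   6   6   6
  3   0   0   0   0   0   5   5   6   6   6   6   6
  4   0   0   0   0   0   5  10  10  10  10  10  15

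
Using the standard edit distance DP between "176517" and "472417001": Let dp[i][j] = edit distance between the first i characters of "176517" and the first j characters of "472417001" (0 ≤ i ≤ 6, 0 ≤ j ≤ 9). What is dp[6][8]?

   ''  4  7  2  4  1  7  0  0  1
''  0  1  2  3  4  5  6  7  8  9
 1  1  1  2  3  4  4  5  6  7  8
 7  2  2  1  2  3  4  4  5  6  7
 6  3  3  2  2  3  4  5  5  6  7
 5  4  4  3  3  3  4  5  6  6  7
 1  5  5  4  4  4  3  4  5  6  6
 7  6  6  5  5  5  4  3  4  5  6

5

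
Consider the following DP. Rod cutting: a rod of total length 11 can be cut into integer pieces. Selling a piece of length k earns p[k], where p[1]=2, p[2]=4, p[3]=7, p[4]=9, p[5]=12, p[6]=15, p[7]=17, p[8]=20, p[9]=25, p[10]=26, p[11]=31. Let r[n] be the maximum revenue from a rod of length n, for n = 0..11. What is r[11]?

31

   n    0    1    2    3    4    5    6    7    8    9   10   11
r[n]    0    2    4    7    9   12   15   17   20   25   27   31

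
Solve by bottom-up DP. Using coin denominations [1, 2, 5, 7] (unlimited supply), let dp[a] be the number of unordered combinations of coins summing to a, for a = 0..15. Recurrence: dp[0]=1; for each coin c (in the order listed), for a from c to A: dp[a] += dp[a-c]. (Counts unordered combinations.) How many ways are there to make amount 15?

26

after  coin     0     1     2     3     4     5     6     7     8     9    10    11    12    13    14    15
          1     1     1     1     1     1     1     1     1     1     1     1     1     1     1     1     1
          2     1     1     2     2     3     3     4     4     5     5     6     6     7     7     8     8
          5     1     1     2     2     3     4     5     6     7     8    10    11    13    14    16    18
          7     1     1     2     2     3     4     5     7     8    10    12    14    17    19    23    26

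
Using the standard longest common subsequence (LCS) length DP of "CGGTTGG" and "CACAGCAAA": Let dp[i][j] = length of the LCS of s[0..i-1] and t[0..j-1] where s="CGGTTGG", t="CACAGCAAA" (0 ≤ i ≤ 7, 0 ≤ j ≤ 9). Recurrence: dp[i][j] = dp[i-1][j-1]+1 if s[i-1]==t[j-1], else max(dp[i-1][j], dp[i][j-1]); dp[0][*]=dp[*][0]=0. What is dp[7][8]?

   ''  C  A  C  A  G  C  A  A  A
''  0  0  0  0  0  0  0  0  0  0
 C  0  1  1  1  1  1  1  1  1  1
 G  0  1  1  1  1  2  2  2  2  2
 G  0  1  1  1  1  2  2  2  2  2
 T  0  1  1  1  1  2  2  2  2  2
 T  0  1  1  1  1  2  2  2  2  2
 G  0  1  1  1  1  2  2  2  2  2
 G  0  1  1  1  1  2  2  2  2  2

2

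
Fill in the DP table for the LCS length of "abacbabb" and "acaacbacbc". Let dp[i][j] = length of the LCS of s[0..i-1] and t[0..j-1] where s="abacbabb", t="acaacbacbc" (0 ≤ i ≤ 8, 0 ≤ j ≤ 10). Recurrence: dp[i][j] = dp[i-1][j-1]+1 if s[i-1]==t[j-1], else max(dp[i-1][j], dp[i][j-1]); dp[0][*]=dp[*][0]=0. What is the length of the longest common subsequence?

6

   ''  a  c  a  a  c  b  a  c  b  c
''  0  0  0  0  0  0  0  0  0  0  0
 a  0  1  1  1  1  1  1  1  1  1  1
 b  0  1  1  1  1  1  2  2  2  2  2
 a  0  1  1  2  2  2  2  3  3  3  3
 c  0  1  2  2  2  3  3  3  4  4  4
 b  0  1  2  2  2  3  4  4  4  5  5
 a  0  1  2  3  3  3  4  5  5  5  5
 b  0  1  2  3  3  3  4  5  5  6  6
 b  0  1  2  3  3  3  4  5  5  6  6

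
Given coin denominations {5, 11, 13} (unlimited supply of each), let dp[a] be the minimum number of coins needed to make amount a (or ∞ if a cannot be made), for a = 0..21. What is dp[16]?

2

 a  0  1  2  3  4  5  6  7  8  9 10 11 12 13 14 15 16 17 18 19 20 21
dp  0  -  -  -  -  1  -  -  -  -  2  1  -  1  -  3  2  -  2  -  4  3
(- denotes ∞ / unreachable)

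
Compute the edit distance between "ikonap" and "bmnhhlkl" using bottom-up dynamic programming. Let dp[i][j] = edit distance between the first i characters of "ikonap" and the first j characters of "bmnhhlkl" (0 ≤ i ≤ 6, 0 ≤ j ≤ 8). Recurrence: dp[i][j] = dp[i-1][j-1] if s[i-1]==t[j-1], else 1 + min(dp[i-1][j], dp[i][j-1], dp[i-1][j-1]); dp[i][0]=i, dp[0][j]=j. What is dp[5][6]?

   ''  b  m  n  h  h  l  k  l
''  0  1  2  3  4  5  6  7  8
 i  1  1  2  3  4  5  6  7  8
 k  2  2  2  3  4  5  6  6  7
 o  3  3  3  3  4  5  6  7  7
 n  4  4  4  3  4  5  6  7  8
 a  5  5  5  4  4  5  6  7  8
 p  6  6  6  5  5  5  6  7  8

6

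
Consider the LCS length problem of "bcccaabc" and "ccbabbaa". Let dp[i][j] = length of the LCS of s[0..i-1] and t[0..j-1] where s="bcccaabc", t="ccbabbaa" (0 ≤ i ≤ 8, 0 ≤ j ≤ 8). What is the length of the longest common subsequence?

4

   ''  c  c  b  a  b  b  a  a
''  0  0  0  0  0  0  0  0  0
 b  0  0  0  1  1  1  1  1  1
 c  0  1  1  1  1  1  1  1  1
 c  0  1  2  2  2  2  2  2  2
 c  0  1  2  2  2  2  2  2  2
 a  0  1  2  2  3  3  3  3  3
 a  0  1  2  2  3  3  3  4  4
 b  0  1  2  3  3  4  4  4  4
 c  0  1  2  3  3  4  4  4  4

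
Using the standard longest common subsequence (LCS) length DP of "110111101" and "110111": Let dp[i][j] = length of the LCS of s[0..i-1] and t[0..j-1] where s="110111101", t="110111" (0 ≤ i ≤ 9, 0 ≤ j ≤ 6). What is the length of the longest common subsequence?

6

   ''  1  1  0  1  1  1
''  0  0  0  0  0  0  0
 1  0  1  1  1  1  1  1
 1  0  1  2  2  2  2  2
 0  0  1  2  3  3  3  3
 1  0  1  2  3  4  4  4
 1  0  1  2  3  4  5  5
 1  0  1  2  3  4  5  6
 1  0  1  2  3  4  5  6
 0  0  1  2  3  4  5  6
 1  0  1  2  3  4  5  6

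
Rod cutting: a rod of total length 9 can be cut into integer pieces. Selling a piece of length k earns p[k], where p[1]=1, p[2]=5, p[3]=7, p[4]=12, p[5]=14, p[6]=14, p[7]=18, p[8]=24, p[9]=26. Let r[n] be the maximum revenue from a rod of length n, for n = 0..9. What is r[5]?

   n    0    1    2    3    4    5    6    7    8    9
r[n]    0    1    5    7   12   14   17   19   24   26

14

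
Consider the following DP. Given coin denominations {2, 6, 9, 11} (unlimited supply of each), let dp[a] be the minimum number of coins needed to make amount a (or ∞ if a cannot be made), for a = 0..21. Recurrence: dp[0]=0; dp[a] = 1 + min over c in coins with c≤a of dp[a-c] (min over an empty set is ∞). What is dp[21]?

3

 a  0  1  2  3  4  5  6  7  8  9 10 11 12 13 14 15 16 17 18 19 20 21
dp  0  -  1  -  2  -  1  -  2  1  3  1  2  2  3  2  4  2  2  3  2  3
(- denotes ∞ / unreachable)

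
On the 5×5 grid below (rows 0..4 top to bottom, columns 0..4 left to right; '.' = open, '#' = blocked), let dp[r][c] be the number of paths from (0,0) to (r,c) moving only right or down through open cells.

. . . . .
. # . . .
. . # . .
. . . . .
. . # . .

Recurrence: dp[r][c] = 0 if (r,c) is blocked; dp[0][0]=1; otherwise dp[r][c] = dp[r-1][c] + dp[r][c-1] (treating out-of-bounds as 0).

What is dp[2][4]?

5

r\c   0   1   2   3   4
  0   1   1   1   1   1
  1   1   0   1   2   3
  2   1   1   0   2   5
  3   1   2   2   4   9
  4   1   3   0   4  13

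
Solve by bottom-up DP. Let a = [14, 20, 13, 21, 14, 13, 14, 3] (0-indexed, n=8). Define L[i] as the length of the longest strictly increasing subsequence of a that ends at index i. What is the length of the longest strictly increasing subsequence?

   i    0    1    2    3    4    5    6    7
a[i]   14   20   13   21   14   13   14    3
L[i]    1    2    1    3    2    1    2    1

3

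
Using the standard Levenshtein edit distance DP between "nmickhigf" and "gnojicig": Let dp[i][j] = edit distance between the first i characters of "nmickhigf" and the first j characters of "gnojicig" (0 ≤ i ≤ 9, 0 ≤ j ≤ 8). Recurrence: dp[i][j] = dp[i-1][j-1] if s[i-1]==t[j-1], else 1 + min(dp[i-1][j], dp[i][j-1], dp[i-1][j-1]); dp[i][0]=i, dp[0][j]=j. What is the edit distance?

6

   ''  g  n  o  j  i  c  i  g
''  0  1  2  3  4  5  6  7  8
 n  1  1  1  2  3  4  5  6  7
 m  2  2  2  2  3  4  5  6  7
 i  3  3  3  3  3  3  4  5  6
 c  4  4  4  4  4  4  3  4  5
 k  5  5  5  5  5  5  4  4  5
 h  6  6  6  6  6  6  5  5  5
 i  7  7  7  7  7  6  6  5  6
 g  8  7  8  8  8  7  7  6  5
 f  9  8  8  9  9  8  8  7  6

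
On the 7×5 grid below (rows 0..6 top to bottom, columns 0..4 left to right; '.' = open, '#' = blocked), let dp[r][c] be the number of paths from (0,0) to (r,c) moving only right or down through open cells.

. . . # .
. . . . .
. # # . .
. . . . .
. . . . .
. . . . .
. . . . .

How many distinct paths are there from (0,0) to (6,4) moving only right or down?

53

r\c   0   1   2   3   4
  0   1   1   1   0   0
  1   1   2   3   3   3
  2   1   0   0   3   6
  3   1   1   1   4  10
  4   1   2   3   7  17
  5   1   3   6  13  30
  6   1   4  10  23  53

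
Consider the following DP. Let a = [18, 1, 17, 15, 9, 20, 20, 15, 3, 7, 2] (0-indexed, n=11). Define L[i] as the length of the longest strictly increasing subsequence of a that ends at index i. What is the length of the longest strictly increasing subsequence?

   i    0    1    2    3    4    5    6    7    8    9   10
a[i]   18    1   17   15    9   20   20   15    3    7    2
L[i]    1    1    2    2    2    3    3    3    2    3    2

3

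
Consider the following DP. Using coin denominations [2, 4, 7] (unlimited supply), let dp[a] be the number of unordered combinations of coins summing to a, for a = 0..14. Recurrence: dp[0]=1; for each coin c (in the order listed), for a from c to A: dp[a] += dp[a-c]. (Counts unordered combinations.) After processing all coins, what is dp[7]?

1

after  coin     0     1     2     3     4     5     6     7     8     9    10    11    12    13    14
          2     1     0     1     0     1     0     1     0     1     0     1     0     1     0     1
          4     1     0     1     0     2     0     2     0     3     0     3     0     4     0     4
          7     1     0     1     0     2     0     2     1     3     1     3     2     4     2     5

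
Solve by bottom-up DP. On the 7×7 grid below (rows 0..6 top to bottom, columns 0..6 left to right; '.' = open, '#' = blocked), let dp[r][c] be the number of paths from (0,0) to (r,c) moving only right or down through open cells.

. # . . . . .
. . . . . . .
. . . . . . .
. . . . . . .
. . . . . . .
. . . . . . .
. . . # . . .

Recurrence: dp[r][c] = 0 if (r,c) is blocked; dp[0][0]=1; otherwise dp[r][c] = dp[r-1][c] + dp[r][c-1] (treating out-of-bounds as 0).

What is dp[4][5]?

r\c   0   1   2   3   4   5   6
  0   1   0   0   0   0   0   0
  1   1   1   1   1   1   1   1
  2   1   2   3   4   5   6   7
  3   1   3   6  10  15  21  28
  4   1   4  10  20  35  56  84
  5   1   5  15  35  70 126 210
  6   1   6  21   0  70 196 406

56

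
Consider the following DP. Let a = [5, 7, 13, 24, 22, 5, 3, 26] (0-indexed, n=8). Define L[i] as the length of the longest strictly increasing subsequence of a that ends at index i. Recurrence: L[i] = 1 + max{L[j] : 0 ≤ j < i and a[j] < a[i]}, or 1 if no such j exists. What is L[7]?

5

   i    0    1    2    3    4    5    6    7
a[i]    5    7   13   24   22    5    3   26
L[i]    1    2    3    4    4    1    1    5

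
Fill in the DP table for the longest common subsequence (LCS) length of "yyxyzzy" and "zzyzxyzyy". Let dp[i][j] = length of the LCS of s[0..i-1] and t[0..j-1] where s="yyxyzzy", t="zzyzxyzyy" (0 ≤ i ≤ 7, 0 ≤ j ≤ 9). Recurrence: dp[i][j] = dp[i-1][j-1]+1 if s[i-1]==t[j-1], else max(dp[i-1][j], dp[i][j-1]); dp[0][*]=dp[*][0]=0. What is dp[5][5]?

   ''  z  z  y  z  x  y  z  y  y
''  0  0  0  0  0  0  0  0  0  0
 y  0  0  0  1  1  1  1  1  1  1
 y  0  0  0  1  1  1  2  2  2  2
 x  0  0  0  1  1  2  2  2  2  2
 y  0  0  0  1  1  2  3  3  3  3
 z  0  1  1  1  2  2  3  4  4  4
 z  0  1  2  2  2  2  3  4  4  4
 y  0  1  2  3  3  3  3  4  5  5

2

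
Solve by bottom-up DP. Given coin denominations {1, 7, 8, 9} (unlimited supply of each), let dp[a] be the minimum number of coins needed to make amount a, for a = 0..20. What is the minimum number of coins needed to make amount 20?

 a  0  1  2  3  4  5  6  7  8  9 10 11 12 13 14 15 16 17 18 19 20
dp  0  1  2  3  4  5  6  1  1  1  2  3  4  5  2  2  2  2  2  3  4

4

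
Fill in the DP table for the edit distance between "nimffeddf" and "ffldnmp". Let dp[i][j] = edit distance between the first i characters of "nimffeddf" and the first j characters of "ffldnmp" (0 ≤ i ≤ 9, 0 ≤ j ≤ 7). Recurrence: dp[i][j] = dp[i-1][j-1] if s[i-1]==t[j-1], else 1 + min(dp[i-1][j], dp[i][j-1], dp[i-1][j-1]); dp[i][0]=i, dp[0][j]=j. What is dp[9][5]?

   ''  f  f  l  d  n  m  p
''  0  1  2  3  4  5  6  7
 n  1  1  2  3  4  4  5  6
 i  2  2  2  3  4  5  5  6
 m  3  3  3  3  4  5  5  6
 f  4  3  3  4  4  5  6  6
 f  5  4  3  4  5  5  6  7
 e  6  5  4  4  5  6  6  7
 d  7  6  5  5  4  5  6  7
 d  8  7  6  6  5  5  6  7
 f  9  8  7  7  6  6  6  7

6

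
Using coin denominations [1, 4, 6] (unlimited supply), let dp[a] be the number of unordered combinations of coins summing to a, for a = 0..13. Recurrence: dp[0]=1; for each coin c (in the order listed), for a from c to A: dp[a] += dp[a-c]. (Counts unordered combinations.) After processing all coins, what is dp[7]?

3

after  coin     0     1     2     3     4     5     6     7     8     9    10    11    12    13
          1     1     1     1     1     1     1     1     1     1     1     1     1     1     1
          4     1     1     1     1     2     2     2     2     3     3     3     3     4     4
          6     1     1     1     1     2     2     3     3     4     4     5     5     7     7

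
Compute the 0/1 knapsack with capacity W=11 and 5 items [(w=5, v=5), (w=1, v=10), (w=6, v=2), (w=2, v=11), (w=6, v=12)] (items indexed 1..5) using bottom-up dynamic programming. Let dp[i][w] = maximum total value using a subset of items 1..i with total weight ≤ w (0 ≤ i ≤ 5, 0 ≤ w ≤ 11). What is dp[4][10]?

26

i\w   0   1   2   3   4   5   6   7   8   9  10  11
  0   0   0   0   0   0   0   0   0   0   0   0   0
  1   0   0   0   0   0   5   5   5   5   5   5   5
  2   0  10  10  10  10  10  15  15  15  15  15  15
  3   0  10  10  10  10  10  15  15  15  15  15  15
  4   0  10  11  21  21  21  21  21  26  26  26  26
  5   0  10  11  21  21  21  21  22  26  33  33  33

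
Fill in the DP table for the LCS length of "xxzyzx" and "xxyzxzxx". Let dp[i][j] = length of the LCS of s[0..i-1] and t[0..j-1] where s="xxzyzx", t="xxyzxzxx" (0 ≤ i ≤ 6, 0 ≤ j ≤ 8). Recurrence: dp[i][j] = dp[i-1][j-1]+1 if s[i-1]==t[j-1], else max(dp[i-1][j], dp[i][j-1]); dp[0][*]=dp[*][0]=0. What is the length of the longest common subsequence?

   ''  x  x  y  z  x  z  x  x
''  0  0  0  0  0  0  0  0  0
 x  0  1  1  1  1  1  1  1  1
 x  0  1  2  2  2  2  2  2  2
 z  0  1  2  2  3  3  3  3  3
 y  0  1  2  3  3  3  3  3  3
 z  0  1  2  3  4  4  4  4  4
 x  0  1  2  3  4  5  5  5  5

5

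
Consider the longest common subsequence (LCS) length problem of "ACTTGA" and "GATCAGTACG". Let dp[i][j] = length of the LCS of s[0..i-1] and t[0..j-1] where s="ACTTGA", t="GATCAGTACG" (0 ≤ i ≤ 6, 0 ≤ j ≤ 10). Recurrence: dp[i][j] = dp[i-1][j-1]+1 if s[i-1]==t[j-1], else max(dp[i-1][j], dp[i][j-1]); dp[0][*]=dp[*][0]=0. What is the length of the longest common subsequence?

4

   ''  G  A  T  C  A  G  T  A  C  G
''  0  0  0  0  0  0  0  0  0  0  0
 A  0  0  1  1  1  1  1  1  1  1  1
 C  0  0  1  1  2  2  2  2  2  2  2
 T  0  0  1  2  2  2  2  3  3  3  3
 T  0  0  1  2  2  2  2  3  3  3  3
 G  0  1  1  2  2  2  3  3  3  3  4
 A  0  1  2  2  2  3  3  3  4  4  4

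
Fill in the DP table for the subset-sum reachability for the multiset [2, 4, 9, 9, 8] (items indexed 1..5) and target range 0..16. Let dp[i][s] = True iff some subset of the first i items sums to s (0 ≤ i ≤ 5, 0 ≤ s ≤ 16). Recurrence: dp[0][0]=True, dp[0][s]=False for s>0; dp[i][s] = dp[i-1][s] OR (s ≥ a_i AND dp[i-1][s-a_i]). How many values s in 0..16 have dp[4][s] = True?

8

i\s   0   1   2   3   4   5   6   7   8   9  10  11  12  13  14  15  16
  0   T   F   F   F   F   F   F   F   F   F   F   F   F   F   F   F   F
  1   T   F   T   F   F   F   F   F   F   F   F   F   F   F   F   F   F
  2   T   F   T   F   T   F   T   F   F   F   F   F   F   F   F   F   F
  3   T   F   T   F   T   F   T   F   F   T   F   T   F   T   F   T   F
  4   T   F   T   F   T   F   T   F   F   T   F   T   F   T   F   T   F
  5   T   F   T   F   T   F   T   F   T   T   T   T   T   T   T   T   F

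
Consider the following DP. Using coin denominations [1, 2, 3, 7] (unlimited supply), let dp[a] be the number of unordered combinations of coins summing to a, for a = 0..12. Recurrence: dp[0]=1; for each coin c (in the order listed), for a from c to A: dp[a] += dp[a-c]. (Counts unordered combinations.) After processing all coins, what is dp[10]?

after  coin     0     1     2     3     4     5     6     7     8     9    10    11    12
          1     1     1     1     1     1     1     1     1     1     1     1     1     1
          2     1     1     2     2     3     3     4     4     5     5     6     6     7
          3     1     1     2     3     4     5     7     8    10    12    14    16    19
          7     1     1     2     3     4     5     7     9    11    14    17    20    24

17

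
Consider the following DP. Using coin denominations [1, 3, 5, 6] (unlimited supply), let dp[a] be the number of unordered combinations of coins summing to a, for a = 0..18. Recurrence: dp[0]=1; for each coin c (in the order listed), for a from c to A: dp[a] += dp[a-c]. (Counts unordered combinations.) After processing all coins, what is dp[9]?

8

after  coin     0     1     2     3     4     5     6     7     8     9    10    11    12    13    14    15    16    17    18
          1     1     1     1     1     1     1     1     1     1     1     1     1     1     1     1     1     1     1     1
          3     1     1     1     2     2     2     3     3     3     4     4     4     5     5     5     6     6     6     7
          5     1     1     1     2     2     3     4     4     5     6     7     8     9    10    11    13    14    15    17
          6     1     1     1     2     2     3     5     5     6     8     9    11    14    15    17    21    23    26    31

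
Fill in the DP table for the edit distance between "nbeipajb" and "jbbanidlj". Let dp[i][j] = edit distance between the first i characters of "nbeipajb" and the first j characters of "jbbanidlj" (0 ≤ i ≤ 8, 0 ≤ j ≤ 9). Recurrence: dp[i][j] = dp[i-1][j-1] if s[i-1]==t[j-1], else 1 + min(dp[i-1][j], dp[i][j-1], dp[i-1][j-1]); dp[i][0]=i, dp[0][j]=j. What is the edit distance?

7

   ''  j  b  b  a  n  i  d  l  j
''  0  1  2  3  4  5  6  7  8  9
 n  1  1  2  3  4  4  5  6  7  8
 b  2  2  1  2  3  4  5  6  7  8
 e  3  3  2  2  3  4  5  6  7  8
 i  4  4  3  3  3  4  4  5  6  7
 p  5  5  4  4  4  4  5  5  6  7
 a  6  6  5  5  4  5  5  6  6  7
 j  7  6  6  6  5  5  6  6  7  6
 b  8  7  6  6  6  6  6  7  7  7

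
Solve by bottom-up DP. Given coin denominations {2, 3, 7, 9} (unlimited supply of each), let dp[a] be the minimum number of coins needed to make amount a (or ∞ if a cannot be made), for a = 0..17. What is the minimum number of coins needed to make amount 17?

3

 a  0  1  2  3  4  5  6  7  8  9 10 11 12 13 14 15 16 17
dp  0  -  1  1  2  2  2  1  3  1  2  2  2  3  2  3  2  3
(- denotes ∞ / unreachable)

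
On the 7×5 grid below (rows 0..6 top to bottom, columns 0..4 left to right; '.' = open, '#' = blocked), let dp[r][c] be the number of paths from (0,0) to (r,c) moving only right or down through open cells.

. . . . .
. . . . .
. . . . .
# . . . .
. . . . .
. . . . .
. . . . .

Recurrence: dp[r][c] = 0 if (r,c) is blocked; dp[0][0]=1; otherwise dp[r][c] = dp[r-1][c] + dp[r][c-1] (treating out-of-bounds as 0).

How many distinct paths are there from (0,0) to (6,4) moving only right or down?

r\c   0   1   2   3   4
  0   1   1   1   1   1
  1   1   2   3   4   5
  2   1   3   6  10  15
  3   0   3   9  19  34
  4   0   3  12  31  65
  5   0   3  15  46 111
  6   0   3  18  64 175

175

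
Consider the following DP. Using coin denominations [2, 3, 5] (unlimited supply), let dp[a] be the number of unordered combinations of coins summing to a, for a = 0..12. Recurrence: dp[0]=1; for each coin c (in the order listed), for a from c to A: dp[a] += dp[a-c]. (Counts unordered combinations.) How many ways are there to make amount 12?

after  coin     0     1     2     3     4     5     6     7     8     9    10    11    12
          2     1     0     1     0     1     0     1     0     1     0     1     0     1
          3     1     0     1     1     1     1     2     1     2     2     2     2     3
          5     1     0     1     1     1     2     2     2     3     3     4     4     5

5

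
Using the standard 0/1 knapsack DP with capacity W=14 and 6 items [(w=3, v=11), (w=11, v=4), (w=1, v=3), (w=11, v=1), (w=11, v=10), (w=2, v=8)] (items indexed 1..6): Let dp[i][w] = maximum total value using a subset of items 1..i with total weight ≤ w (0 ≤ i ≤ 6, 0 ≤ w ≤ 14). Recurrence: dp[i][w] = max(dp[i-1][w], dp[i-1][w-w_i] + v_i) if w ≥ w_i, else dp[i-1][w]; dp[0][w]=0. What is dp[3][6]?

i\w   0   1   2   3   4   5   6   7   8   9  10  11  12  13  14
  0   0   0   0   0   0   0   0   0   0   0   0   0   0   0   0
  1   0   0   0  11  11  11  11  11  11  11  11  11  11  11  11
  2   0   0   0  11  11  11  11  11  11  11  11  11  11  11  15
  3   0   3   3  11  14  14  14  14  14  14  14  14  14  14  15
  4   0   3   3  11  14  14  14  14  14  14  14  14  14  14  15
  5   0   3   3  11  14  14  14  14  14  14  14  14  14  14  21
  6   0   3   8  11  14  19  22  22  22  22  22  22  22  22  22

14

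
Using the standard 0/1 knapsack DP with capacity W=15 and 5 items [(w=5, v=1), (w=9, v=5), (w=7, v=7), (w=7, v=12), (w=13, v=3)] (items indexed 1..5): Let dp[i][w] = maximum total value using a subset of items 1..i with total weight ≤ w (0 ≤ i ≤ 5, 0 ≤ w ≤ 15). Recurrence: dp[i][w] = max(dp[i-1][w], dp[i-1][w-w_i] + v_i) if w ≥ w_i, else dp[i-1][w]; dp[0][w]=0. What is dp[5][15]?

19

i\w   0   1   2   3   4   5   6   7   8   9  10  11  12  13  14  15
  0   0   0   0   0   0   0   0   0   0   0   0   0   0   0   0   0
  1   0   0   0   0   0   1   1   1   1   1   1   1   1   1   1   1
  2   0   0   0   0   0   1   1   1   1   5   5   5   5   5   6   6
  3   0   0   0   0   0   1   1   7   7   7   7   7   8   8   8   8
  4   0   0   0   0   0   1   1  12  12  12  12  12  13  13  19  19
  5   0   0   0   0   0   1   1  12  12  12  12  12  13  13  19  19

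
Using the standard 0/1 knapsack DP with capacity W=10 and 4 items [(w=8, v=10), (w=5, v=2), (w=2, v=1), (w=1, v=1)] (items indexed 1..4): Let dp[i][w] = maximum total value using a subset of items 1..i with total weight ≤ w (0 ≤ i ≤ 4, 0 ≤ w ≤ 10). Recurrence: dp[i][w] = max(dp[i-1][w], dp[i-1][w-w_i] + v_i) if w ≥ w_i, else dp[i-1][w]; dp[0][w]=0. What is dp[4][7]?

i\w   0   1   2   3   4   5   6   7   8   9  10
  0   0   0   0   0   0   0   0   0   0   0   0
  1   0   0   0   0   0   0   0   0  10  10  10
  2   0   0   0   0   0   2   2   2  10  10  10
  3   0   0   1   1   1   2   2   3  10  10  11
  4   0   1   1   2   2   2   3   3  10  11  11

3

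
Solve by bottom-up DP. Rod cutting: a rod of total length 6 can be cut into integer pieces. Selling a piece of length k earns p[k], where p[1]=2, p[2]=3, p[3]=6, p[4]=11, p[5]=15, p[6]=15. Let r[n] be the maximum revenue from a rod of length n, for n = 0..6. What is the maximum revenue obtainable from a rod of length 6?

   n    0    1    2    3    4    5    6
r[n]    0    2    4    6   11   15   17

17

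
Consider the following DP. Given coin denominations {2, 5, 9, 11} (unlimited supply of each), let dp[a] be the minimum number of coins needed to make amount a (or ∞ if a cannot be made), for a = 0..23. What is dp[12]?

 a  0  1  2  3  4  5  6  7  8  9 10 11 12 13 14 15 16 17 18 19 20 21 22 23
dp  0  -  1  -  2  1  3  2  4  1  2  1  3  2  2  3  2  4  2  3  2  3  2  3
(- denotes ∞ / unreachable)

3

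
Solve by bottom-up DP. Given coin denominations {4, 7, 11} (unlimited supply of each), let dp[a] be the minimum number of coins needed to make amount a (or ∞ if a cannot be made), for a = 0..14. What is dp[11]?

 a  0  1  2  3  4  5  6  7  8  9 10 11 12 13 14
dp  0  -  -  -  1  -  -  1  2  -  -  1  3  -  2
(- denotes ∞ / unreachable)

1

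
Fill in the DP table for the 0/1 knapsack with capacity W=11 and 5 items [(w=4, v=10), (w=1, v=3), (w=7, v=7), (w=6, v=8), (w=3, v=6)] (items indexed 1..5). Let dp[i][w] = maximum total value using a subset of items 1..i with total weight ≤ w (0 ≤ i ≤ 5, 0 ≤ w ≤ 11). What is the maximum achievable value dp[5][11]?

i\w   0   1   2   3   4   5   6   7   8   9  10  11
  0   0   0   0   0   0   0   0   0   0   0   0   0
  1   0   0   0   0  10  10  10  10  10  10  10  10
  2   0   3   3   3  10  13  13  13  13  13  13  13
  3   0   3   3   3  10  13  13  13  13  13  13  17
  4   0   3   3   3  10  13  13  13  13  13  18  21
  5   0   3   3   6  10  13  13  16  19  19  19  21

21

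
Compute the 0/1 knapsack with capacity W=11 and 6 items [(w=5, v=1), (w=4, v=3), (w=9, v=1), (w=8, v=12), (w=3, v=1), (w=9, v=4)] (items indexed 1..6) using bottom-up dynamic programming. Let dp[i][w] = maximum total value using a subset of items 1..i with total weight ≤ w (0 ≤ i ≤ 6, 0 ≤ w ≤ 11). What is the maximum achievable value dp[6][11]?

13

i\w   0   1   2   3   4   5   6   7   8   9  10  11
  0   0   0   0   0   0   0   0   0   0   0   0   0
  1   0   0   0   0   0   1   1   1   1   1   1   1
  2   0   0   0   0   3   3   3   3   3   4   4   4
  3   0   0   0   0   3   3   3   3   3   4   4   4
  4   0   0   0   0   3   3   3   3  12  12  12  12
  5   0   0   0   1   3   3   3   4  12  12  12  13
  6   0   0   0   1   3   3   3   4  12  12  12  13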